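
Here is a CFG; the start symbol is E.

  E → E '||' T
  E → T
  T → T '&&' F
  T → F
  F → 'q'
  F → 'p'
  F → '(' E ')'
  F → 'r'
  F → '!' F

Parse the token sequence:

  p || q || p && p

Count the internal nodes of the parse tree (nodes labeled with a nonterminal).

11

[E [E [E [T [F p]]] || [T [F q]]] || [T [T [F p]] && [F p]]]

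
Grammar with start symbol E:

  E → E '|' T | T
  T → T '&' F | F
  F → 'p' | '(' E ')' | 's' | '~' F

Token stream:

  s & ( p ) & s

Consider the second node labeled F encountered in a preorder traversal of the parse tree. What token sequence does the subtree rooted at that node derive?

[E [T [T [T [F s]] & [F ( [E [T [F p]]] )]] & [F s]]]

( p )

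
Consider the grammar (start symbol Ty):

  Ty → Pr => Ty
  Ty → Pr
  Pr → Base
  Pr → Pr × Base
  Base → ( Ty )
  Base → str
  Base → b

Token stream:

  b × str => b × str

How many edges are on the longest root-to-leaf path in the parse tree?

5

[Ty [Pr [Pr [Base b]] × [Base str]] => [Ty [Pr [Pr [Base b]] × [Base str]]]]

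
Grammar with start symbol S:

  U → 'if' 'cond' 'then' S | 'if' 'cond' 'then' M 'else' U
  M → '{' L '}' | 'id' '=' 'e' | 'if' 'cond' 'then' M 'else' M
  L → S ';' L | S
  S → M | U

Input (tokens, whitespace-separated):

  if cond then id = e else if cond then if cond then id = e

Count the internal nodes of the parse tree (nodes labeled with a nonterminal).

8

[S [U if cond then [M id = e] else [U if cond then [S [U if cond then [S [M id = e]]]]]]]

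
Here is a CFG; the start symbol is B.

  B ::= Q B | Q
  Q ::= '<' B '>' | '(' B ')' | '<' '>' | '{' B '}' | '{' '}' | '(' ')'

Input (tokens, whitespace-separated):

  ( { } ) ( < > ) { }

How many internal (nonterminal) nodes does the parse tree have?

[B [Q ( [B [Q { }]] )] [B [Q ( [B [Q < >]] )] [B [Q { }]]]]

10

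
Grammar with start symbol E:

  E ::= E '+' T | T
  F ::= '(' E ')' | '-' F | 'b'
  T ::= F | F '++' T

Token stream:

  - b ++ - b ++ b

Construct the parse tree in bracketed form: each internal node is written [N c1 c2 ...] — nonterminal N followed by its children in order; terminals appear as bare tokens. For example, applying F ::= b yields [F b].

[E [T [F - [F b]] ++ [T [F - [F b]] ++ [T [F b]]]]]

E
T
F ++ T
- F ++ T
- b ++ T
- b ++ F ++ T
- b ++ - F ++ T
- b ++ - b ++ T
- b ++ - b ++ F
- b ++ - b ++ b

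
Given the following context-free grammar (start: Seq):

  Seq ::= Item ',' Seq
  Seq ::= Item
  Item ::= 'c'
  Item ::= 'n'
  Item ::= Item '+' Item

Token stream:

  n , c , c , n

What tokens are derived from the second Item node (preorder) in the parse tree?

[Seq [Item n] , [Seq [Item c] , [Seq [Item c] , [Seq [Item n]]]]]

c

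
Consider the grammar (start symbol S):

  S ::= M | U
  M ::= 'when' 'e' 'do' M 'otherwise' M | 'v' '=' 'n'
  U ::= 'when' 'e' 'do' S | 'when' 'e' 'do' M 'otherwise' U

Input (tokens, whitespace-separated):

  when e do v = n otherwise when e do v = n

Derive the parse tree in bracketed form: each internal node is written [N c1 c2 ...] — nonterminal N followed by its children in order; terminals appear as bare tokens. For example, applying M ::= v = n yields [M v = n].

[S [U when e do [M v = n] otherwise [U when e do [S [M v = n]]]]]

S
U
when e do M otherwise U
when e do v = n otherwise U
when e do v = n otherwise when e do S
when e do v = n otherwise when e do M
when e do v = n otherwise when e do v = n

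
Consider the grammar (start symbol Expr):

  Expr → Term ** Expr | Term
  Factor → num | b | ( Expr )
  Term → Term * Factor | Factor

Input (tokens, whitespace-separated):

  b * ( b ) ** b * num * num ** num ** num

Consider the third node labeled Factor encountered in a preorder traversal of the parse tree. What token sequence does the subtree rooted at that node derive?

b

[Expr [Term [Term [Factor b]] * [Factor ( [Expr [Term [Factor b]]] )]] ** [Expr [Term [Term [Term [Factor b]] * [Factor num]] * [Factor num]] ** [Expr [Term [Factor num]] ** [Expr [Term [Factor num]]]]]]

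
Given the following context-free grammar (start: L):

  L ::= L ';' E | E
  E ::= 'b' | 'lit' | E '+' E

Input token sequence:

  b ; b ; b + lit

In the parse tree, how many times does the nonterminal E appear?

[L [L [L [E b]] ; [E b]] ; [E [E b] + [E lit]]]

5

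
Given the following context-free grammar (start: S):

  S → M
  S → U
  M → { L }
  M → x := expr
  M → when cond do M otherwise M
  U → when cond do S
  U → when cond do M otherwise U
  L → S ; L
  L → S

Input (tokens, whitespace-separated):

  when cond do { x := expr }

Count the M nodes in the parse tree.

[S [U when cond do [S [M { [L [S [M x := expr]]] }]]]]

2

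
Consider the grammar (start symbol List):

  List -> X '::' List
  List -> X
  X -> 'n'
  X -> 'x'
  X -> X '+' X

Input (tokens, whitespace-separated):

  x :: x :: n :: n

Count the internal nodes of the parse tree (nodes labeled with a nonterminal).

[List [X x] :: [List [X x] :: [List [X n] :: [List [X n]]]]]

8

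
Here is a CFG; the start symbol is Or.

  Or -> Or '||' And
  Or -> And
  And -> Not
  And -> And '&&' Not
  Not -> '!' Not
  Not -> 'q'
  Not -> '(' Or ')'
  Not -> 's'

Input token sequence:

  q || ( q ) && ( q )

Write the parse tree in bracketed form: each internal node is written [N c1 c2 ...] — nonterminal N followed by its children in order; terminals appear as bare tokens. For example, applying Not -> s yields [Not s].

Or
Or || And
And || And
Not || And
q || And
q || And && Not
q || Not && Not
q || ( Or ) && Not
q || ( And ) && Not
q || ( Not ) && Not
q || ( q ) && Not
q || ( q ) && ( Or )
q || ( q ) && ( And )
q || ( q ) && ( Not )
q || ( q ) && ( q )

[Or [Or [And [Not q]]] || [And [And [Not ( [Or [And [Not q]]] )]] && [Not ( [Or [And [Not q]]] )]]]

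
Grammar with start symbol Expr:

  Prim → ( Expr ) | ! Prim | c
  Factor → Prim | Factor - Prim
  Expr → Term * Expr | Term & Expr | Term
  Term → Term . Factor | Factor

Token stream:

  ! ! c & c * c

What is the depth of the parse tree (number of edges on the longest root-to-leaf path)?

6

[Expr [Term [Factor [Prim ! [Prim ! [Prim c]]]]] & [Expr [Term [Factor [Prim c]]] * [Expr [Term [Factor [Prim c]]]]]]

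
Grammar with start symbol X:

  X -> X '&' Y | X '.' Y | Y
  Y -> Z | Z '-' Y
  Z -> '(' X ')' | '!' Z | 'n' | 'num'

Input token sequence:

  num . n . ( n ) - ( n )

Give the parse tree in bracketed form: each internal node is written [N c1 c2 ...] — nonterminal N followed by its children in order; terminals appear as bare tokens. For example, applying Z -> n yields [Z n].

X
X . Y
X . Y . Y
Y . Y . Y
Z . Y . Y
num . Y . Y
num . Z . Y
num . n . Y
num . n . Z - Y
num . n . ( X ) - Y
num . n . ( Y ) - Y
num . n . ( Z ) - Y
num . n . ( n ) - Y
num . n . ( n ) - Z
num . n . ( n ) - ( X )
num . n . ( n ) - ( Y )
num . n . ( n ) - ( Z )
num . n . ( n ) - ( n )

[X [X [X [Y [Z num]]] . [Y [Z n]]] . [Y [Z ( [X [Y [Z n]]] )] - [Y [Z ( [X [Y [Z n]]] )]]]]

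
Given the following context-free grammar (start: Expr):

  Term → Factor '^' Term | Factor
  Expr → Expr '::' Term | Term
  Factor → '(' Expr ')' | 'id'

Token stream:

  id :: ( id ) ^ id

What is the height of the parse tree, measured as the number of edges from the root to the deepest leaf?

6

[Expr [Expr [Term [Factor id]]] :: [Term [Factor ( [Expr [Term [Factor id]]] )] ^ [Term [Factor id]]]]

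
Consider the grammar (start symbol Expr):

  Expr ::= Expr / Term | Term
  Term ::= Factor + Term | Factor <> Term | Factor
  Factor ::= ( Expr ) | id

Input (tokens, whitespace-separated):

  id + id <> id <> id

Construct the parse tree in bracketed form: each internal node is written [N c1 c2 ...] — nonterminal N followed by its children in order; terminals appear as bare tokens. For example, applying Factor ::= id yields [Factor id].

Expr
Term
Factor + Term
id + Term
id + Factor <> Term
id + id <> Term
id + id <> Factor <> Term
id + id <> id <> Term
id + id <> id <> Factor
id + id <> id <> id

[Expr [Term [Factor id] + [Term [Factor id] <> [Term [Factor id] <> [Term [Factor id]]]]]]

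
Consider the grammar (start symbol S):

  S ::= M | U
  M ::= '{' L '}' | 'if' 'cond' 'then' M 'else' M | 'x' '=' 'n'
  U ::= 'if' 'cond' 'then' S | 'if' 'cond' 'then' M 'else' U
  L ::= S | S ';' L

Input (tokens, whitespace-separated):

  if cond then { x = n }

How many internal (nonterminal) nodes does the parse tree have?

7

[S [U if cond then [S [M { [L [S [M x = n]]] }]]]]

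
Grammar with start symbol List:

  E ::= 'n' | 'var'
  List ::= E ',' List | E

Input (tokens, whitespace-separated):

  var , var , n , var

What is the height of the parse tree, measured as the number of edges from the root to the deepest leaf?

5

[List [E var] , [List [E var] , [List [E n] , [List [E var]]]]]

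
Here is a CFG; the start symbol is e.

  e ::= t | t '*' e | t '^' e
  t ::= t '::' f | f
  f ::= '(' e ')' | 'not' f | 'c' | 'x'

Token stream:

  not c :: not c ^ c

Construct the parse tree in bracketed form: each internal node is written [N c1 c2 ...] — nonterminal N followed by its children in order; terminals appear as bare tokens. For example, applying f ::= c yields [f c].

[e [t [t [f not [f c]]] :: [f not [f c]]] ^ [e [t [f c]]]]

e
t ^ e
t :: f ^ e
f :: f ^ e
not f :: f ^ e
not c :: f ^ e
not c :: not f ^ e
not c :: not c ^ e
not c :: not c ^ t
not c :: not c ^ f
not c :: not c ^ c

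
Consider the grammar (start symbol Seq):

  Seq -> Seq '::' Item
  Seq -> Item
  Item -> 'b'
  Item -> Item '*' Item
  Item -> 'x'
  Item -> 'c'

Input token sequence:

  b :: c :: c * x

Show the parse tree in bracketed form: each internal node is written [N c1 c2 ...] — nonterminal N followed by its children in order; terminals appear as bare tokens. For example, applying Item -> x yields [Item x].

[Seq [Seq [Seq [Item b]] :: [Item c]] :: [Item [Item c] * [Item x]]]

Seq
Seq :: Item
Seq :: Item :: Item
Item :: Item :: Item
b :: Item :: Item
b :: c :: Item
b :: c :: Item * Item
b :: c :: c * Item
b :: c :: c * x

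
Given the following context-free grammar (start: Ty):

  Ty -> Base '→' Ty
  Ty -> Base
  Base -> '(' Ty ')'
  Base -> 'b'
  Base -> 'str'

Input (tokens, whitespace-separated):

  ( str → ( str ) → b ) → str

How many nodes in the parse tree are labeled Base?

6

[Ty [Base ( [Ty [Base str] → [Ty [Base ( [Ty [Base str]] )] → [Ty [Base b]]]] )] → [Ty [Base str]]]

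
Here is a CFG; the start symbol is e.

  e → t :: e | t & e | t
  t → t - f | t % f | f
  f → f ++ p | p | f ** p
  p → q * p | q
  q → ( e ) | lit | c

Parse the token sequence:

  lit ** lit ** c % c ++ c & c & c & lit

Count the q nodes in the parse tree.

[e [t [t [f [f [f [p [q lit]]] ** [p [q lit]]] ** [p [q c]]]] % [f [f [p [q c]]] ++ [p [q c]]]] & [e [t [f [p [q c]]]] & [e [t [f [p [q c]]]] & [e [t [f [p [q lit]]]]]]]]

8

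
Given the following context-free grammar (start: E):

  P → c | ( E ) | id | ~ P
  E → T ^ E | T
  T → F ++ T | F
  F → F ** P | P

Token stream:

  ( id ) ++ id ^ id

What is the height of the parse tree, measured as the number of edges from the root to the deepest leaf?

8

[E [T [F [P ( [E [T [F [P id]]]] )]] ++ [T [F [P id]]]] ^ [E [T [F [P id]]]]]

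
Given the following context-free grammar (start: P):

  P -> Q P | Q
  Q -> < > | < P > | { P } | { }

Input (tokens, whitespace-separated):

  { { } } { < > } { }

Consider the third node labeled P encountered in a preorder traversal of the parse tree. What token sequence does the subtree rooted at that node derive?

[P [Q { [P [Q { }]] }] [P [Q { [P [Q < >]] }] [P [Q { }]]]]

{ < > } { }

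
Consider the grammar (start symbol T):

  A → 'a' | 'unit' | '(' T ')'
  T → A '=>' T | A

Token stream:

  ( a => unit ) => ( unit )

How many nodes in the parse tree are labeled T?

[T [A ( [T [A a] => [T [A unit]]] )] => [T [A ( [T [A unit]] )]]]

5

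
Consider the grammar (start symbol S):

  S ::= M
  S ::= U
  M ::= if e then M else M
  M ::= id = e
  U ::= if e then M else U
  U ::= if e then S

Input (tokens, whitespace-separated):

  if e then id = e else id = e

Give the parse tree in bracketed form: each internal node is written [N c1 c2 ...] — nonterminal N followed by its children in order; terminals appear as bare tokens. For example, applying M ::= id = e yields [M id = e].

[S [M if e then [M id = e] else [M id = e]]]

S
M
if e then M else M
if e then id = e else M
if e then id = e else id = e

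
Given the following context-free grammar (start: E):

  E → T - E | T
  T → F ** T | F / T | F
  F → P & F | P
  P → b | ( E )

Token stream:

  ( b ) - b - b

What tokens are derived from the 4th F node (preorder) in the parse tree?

[E [T [F [P ( [E [T [F [P b]]]] )]]] - [E [T [F [P b]]] - [E [T [F [P b]]]]]]

b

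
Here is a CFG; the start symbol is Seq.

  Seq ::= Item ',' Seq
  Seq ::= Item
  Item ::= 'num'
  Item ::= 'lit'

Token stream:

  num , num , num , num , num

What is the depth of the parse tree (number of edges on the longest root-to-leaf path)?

[Seq [Item num] , [Seq [Item num] , [Seq [Item num] , [Seq [Item num] , [Seq [Item num]]]]]]

6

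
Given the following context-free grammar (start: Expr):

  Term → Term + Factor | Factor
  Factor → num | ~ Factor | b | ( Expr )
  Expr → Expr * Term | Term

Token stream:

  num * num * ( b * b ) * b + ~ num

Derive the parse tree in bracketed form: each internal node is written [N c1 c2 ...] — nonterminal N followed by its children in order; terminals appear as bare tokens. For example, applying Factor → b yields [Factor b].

[Expr [Expr [Expr [Expr [Term [Factor num]]] * [Term [Factor num]]] * [Term [Factor ( [Expr [Expr [Term [Factor b]]] * [Term [Factor b]]] )]]] * [Term [Term [Factor b]] + [Factor ~ [Factor num]]]]

Expr
Expr * Term
Expr * Term * Term
Expr * Term * Term * Term
Term * Term * Term * Term
Factor * Term * Term * Term
num * Term * Term * Term
num * Factor * Term * Term
num * num * Term * Term
num * num * Factor * Term
num * num * ( Expr ) * Term
num * num * ( Expr * Term ) * Term
num * num * ( Term * Term ) * Term
num * num * ( Factor * Term ) * Term
num * num * ( b * Term ) * Term
num * num * ( b * Factor ) * Term
num * num * ( b * b ) * Term
num * num * ( b * b ) * Term + Factor
num * num * ( b * b ) * Factor + Factor
num * num * ( b * b ) * b + Factor
num * num * ( b * b ) * b + ~ Factor
num * num * ( b * b ) * b + ~ num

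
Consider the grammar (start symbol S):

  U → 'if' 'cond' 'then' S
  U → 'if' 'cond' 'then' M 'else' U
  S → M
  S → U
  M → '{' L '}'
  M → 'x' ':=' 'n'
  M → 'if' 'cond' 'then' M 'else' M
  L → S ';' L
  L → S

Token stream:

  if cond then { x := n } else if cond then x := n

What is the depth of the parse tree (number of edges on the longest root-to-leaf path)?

[S [U if cond then [M { [L [S [M x := n]]] }] else [U if cond then [S [M x := n]]]]]

6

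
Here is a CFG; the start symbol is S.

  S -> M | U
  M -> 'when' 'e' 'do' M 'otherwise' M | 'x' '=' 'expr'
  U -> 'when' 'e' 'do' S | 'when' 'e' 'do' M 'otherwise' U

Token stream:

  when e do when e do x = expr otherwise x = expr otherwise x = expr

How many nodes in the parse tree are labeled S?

1

[S [M when e do [M when e do [M x = expr] otherwise [M x = expr]] otherwise [M x = expr]]]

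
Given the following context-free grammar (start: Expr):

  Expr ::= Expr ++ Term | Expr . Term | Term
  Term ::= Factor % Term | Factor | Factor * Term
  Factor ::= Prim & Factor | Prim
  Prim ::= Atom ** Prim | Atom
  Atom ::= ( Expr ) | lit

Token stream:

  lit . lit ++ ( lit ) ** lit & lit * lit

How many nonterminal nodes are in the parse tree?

29

[Expr [Expr [Expr [Term [Factor [Prim [Atom lit]]]]] . [Term [Factor [Prim [Atom lit]]]]] ++ [Term [Factor [Prim [Atom ( [Expr [Term [Factor [Prim [Atom lit]]]]] )] ** [Prim [Atom lit]]] & [Factor [Prim [Atom lit]]]] * [Term [Factor [Prim [Atom lit]]]]]]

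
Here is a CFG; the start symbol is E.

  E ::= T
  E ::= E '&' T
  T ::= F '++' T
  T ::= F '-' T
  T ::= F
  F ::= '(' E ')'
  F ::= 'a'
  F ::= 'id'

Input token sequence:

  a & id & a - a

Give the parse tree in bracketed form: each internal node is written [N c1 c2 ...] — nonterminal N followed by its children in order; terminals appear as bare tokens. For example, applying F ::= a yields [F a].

[E [E [E [T [F a]]] & [T [F id]]] & [T [F a] - [T [F a]]]]

E
E & T
E & T & T
T & T & T
F & T & T
a & T & T
a & F & T
a & id & T
a & id & F - T
a & id & a - T
a & id & a - F
a & id & a - a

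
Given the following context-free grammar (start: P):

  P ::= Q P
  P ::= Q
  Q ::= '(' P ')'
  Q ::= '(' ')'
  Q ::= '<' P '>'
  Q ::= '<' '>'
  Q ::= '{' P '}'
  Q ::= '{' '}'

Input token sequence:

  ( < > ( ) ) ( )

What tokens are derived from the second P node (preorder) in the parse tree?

< > ( )

[P [Q ( [P [Q < >] [P [Q ( )]]] )] [P [Q ( )]]]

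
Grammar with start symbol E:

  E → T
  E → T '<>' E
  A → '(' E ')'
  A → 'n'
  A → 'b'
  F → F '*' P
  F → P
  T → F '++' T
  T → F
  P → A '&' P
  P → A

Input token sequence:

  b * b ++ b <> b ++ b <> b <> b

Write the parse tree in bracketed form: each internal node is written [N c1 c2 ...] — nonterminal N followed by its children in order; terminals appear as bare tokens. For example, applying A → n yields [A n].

[E [T [F [F [P [A b]]] * [P [A b]]] ++ [T [F [P [A b]]]]] <> [E [T [F [P [A b]]] ++ [T [F [P [A b]]]]] <> [E [T [F [P [A b]]]] <> [E [T [F [P [A b]]]]]]]]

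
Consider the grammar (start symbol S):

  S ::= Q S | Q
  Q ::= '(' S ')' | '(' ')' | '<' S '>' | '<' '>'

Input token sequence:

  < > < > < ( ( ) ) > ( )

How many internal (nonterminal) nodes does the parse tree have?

[S [Q < >] [S [Q < >] [S [Q < [S [Q ( [S [Q ( )]] )]] >] [S [Q ( )]]]]]

12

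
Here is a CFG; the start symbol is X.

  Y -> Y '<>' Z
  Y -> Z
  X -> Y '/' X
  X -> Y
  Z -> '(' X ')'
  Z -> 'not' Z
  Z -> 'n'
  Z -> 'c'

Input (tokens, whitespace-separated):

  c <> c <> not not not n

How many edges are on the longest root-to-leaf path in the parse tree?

6

[X [Y [Y [Y [Z c]] <> [Z c]] <> [Z not [Z not [Z not [Z n]]]]]]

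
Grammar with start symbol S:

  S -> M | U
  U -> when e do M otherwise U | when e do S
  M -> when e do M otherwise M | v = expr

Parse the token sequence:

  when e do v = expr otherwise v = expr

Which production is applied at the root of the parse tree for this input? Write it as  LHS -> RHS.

[S [M when e do [M v = expr] otherwise [M v = expr]]]

S -> M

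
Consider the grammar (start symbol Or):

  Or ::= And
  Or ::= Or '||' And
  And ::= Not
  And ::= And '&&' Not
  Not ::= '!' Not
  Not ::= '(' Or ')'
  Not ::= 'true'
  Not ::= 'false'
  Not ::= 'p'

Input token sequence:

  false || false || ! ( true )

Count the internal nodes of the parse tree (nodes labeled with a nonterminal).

13

[Or [Or [Or [And [Not false]]] || [And [Not false]]] || [And [Not ! [Not ( [Or [And [Not true]]] )]]]]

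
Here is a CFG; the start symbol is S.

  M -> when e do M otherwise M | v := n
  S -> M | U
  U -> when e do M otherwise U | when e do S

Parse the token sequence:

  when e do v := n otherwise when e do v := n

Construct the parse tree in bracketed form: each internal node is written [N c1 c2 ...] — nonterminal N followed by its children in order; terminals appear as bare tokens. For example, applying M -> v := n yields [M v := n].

S
U
when e do M otherwise U
when e do v := n otherwise U
when e do v := n otherwise when e do S
when e do v := n otherwise when e do M
when e do v := n otherwise when e do v := n

[S [U when e do [M v := n] otherwise [U when e do [S [M v := n]]]]]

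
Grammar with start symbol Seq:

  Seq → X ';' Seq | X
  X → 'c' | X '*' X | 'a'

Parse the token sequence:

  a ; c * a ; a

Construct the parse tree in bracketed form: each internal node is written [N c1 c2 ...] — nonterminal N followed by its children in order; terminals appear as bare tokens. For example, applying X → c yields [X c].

[Seq [X a] ; [Seq [X [X c] * [X a]] ; [Seq [X a]]]]

Seq
X ; Seq
a ; Seq
a ; X ; Seq
a ; X * X ; Seq
a ; c * X ; Seq
a ; c * a ; Seq
a ; c * a ; X
a ; c * a ; a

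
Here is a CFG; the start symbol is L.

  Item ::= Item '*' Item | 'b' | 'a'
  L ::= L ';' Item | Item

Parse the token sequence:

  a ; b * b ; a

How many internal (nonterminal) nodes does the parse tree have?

8

[L [L [L [Item a]] ; [Item [Item b] * [Item b]]] ; [Item a]]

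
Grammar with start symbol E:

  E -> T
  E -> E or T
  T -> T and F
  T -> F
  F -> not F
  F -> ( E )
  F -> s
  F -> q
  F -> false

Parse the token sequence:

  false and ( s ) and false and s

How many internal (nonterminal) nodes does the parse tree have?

[E [T [T [T [T [F false]] and [F ( [E [T [F s]]] )]] and [F false]] and [F s]]]

12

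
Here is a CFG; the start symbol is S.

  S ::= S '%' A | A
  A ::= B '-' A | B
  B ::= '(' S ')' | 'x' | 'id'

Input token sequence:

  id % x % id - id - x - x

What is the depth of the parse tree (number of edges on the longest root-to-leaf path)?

6

[S [S [S [A [B id]]] % [A [B x]]] % [A [B id] - [A [B id] - [A [B x] - [A [B x]]]]]]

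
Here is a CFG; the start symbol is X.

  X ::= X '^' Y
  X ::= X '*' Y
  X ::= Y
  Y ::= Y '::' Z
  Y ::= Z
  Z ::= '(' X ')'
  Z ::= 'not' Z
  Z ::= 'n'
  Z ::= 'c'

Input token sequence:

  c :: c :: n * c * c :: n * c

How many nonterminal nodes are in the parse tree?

[X [X [X [X [Y [Y [Y [Z c]] :: [Z c]] :: [Z n]]] * [Y [Z c]]] * [Y [Y [Z c]] :: [Z n]]] * [Y [Z c]]]

18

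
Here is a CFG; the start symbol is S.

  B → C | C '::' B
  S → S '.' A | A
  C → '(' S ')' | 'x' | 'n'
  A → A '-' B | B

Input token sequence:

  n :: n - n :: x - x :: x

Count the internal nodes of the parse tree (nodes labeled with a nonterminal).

[S [A [A [A [B [C n] :: [B [C n]]]] - [B [C n] :: [B [C x]]]] - [B [C x] :: [B [C x]]]]]

16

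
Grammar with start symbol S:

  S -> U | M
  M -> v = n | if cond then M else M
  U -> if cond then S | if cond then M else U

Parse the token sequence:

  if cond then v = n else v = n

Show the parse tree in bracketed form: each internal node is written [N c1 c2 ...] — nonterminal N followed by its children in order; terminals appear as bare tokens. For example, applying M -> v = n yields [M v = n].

S
M
if cond then M else M
if cond then v = n else M
if cond then v = n else v = n

[S [M if cond then [M v = n] else [M v = n]]]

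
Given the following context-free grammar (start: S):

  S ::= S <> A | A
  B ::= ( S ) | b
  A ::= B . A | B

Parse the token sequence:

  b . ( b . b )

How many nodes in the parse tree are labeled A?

4

[S [A [B b] . [A [B ( [S [A [B b] . [A [B b]]]] )]]]]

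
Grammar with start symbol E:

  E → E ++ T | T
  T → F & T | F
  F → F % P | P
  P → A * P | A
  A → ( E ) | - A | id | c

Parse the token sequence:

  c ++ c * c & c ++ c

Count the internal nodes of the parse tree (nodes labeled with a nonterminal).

21

[E [E [E [T [F [P [A c]]]]] ++ [T [F [P [A c] * [P [A c]]]] & [T [F [P [A c]]]]]] ++ [T [F [P [A c]]]]]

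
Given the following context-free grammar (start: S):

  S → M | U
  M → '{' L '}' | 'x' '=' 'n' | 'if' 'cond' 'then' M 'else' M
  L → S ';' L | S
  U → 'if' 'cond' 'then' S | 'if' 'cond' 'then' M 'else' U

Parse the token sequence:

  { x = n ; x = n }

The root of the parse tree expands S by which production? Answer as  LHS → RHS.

S → M

[S [M { [L [S [M x = n]] ; [L [S [M x = n]]]] }]]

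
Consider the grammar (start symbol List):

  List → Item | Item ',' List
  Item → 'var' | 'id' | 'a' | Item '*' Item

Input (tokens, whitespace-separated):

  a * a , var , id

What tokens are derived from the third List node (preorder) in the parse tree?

id

[List [Item [Item a] * [Item a]] , [List [Item var] , [List [Item id]]]]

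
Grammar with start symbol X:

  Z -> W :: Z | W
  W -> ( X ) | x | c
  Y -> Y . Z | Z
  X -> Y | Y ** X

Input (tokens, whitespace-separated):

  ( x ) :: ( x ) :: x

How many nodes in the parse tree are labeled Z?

5

[X [Y [Z [W ( [X [Y [Z [W x]]]] )] :: [Z [W ( [X [Y [Z [W x]]]] )] :: [Z [W x]]]]]]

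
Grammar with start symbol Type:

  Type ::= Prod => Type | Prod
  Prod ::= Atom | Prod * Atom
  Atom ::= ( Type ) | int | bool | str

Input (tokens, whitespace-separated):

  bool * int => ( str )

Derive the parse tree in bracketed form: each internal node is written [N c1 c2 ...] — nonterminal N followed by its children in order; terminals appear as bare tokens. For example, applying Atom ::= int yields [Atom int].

[Type [Prod [Prod [Atom bool]] * [Atom int]] => [Type [Prod [Atom ( [Type [Prod [Atom str]]] )]]]]

Type
Prod => Type
Prod * Atom => Type
Atom * Atom => Type
bool * Atom => Type
bool * int => Type
bool * int => Prod
bool * int => Atom
bool * int => ( Type )
bool * int => ( Prod )
bool * int => ( Atom )
bool * int => ( str )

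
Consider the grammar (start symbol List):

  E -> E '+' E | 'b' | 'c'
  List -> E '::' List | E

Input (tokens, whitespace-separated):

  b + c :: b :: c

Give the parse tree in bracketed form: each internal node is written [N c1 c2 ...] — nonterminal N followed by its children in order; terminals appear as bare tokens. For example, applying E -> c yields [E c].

List
E :: List
E + E :: List
b + E :: List
b + c :: List
b + c :: E :: List
b + c :: b :: List
b + c :: b :: E
b + c :: b :: c

[List [E [E b] + [E c]] :: [List [E b] :: [List [E c]]]]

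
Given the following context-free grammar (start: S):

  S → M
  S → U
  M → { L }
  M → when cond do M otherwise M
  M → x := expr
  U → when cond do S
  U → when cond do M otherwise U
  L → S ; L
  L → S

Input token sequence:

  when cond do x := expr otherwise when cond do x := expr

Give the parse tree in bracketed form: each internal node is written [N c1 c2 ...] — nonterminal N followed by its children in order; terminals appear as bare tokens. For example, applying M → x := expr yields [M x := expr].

S
U
when cond do M otherwise U
when cond do x := expr otherwise U
when cond do x := expr otherwise when cond do S
when cond do x := expr otherwise when cond do M
when cond do x := expr otherwise when cond do x := expr

[S [U when cond do [M x := expr] otherwise [U when cond do [S [M x := expr]]]]]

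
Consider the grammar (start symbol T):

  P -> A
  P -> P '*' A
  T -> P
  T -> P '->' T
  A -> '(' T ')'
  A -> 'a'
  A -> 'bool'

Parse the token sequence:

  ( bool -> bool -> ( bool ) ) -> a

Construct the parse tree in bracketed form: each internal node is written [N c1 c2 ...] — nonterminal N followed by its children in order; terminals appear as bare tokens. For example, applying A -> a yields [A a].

T
P -> T
A -> T
( T ) -> T
( P -> T ) -> T
( A -> T ) -> T
( bool -> T ) -> T
( bool -> P -> T ) -> T
( bool -> A -> T ) -> T
( bool -> bool -> T ) -> T
( bool -> bool -> P ) -> T
( bool -> bool -> A ) -> T
( bool -> bool -> ( T ) ) -> T
( bool -> bool -> ( P ) ) -> T
( bool -> bool -> ( A ) ) -> T
( bool -> bool -> ( bool ) ) -> T
( bool -> bool -> ( bool ) ) -> P
( bool -> bool -> ( bool ) ) -> A
( bool -> bool -> ( bool ) ) -> a

[T [P [A ( [T [P [A bool]] -> [T [P [A bool]] -> [T [P [A ( [T [P [A bool]]] )]]]]] )]] -> [T [P [A a]]]]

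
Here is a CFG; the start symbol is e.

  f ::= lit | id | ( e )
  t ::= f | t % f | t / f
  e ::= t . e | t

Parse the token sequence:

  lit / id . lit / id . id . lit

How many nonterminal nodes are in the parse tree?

[e [t [t [f lit]] / [f id]] . [e [t [t [f lit]] / [f id]] . [e [t [f id]] . [e [t [f lit]]]]]]

16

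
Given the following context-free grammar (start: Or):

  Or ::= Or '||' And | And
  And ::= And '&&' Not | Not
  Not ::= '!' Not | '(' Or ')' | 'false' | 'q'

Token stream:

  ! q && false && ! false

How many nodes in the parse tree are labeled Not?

[Or [And [And [And [Not ! [Not q]]] && [Not false]] && [Not ! [Not false]]]]

5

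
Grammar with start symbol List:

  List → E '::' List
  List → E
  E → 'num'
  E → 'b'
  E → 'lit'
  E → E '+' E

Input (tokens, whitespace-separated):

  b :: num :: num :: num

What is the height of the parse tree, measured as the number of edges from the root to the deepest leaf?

[List [E b] :: [List [E num] :: [List [E num] :: [List [E num]]]]]

5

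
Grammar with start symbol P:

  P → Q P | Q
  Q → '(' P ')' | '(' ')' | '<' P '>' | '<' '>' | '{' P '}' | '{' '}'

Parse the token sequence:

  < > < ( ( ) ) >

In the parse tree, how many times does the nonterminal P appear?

[P [Q < >] [P [Q < [P [Q ( [P [Q ( )]] )]] >]]]

4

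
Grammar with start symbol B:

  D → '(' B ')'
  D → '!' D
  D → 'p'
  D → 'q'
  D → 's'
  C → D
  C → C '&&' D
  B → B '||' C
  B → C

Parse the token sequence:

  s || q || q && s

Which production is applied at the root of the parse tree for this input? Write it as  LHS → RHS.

[B [B [B [C [D s]]] || [C [D q]]] || [C [C [D q]] && [D s]]]

B → B '||' C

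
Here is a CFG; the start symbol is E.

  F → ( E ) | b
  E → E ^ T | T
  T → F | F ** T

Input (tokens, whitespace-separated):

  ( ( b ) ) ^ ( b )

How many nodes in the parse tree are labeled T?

[E [E [T [F ( [E [T [F ( [E [T [F b]]] )]]] )]]] ^ [T [F ( [E [T [F b]]] )]]]

5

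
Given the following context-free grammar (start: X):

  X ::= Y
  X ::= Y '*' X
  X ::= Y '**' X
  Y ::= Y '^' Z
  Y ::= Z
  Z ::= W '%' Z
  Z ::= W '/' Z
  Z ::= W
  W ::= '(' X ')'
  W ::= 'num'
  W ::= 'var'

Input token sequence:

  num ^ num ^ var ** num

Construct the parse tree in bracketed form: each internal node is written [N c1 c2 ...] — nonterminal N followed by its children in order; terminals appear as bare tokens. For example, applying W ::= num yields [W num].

X
Y ** X
Y ^ Z ** X
Y ^ Z ^ Z ** X
Z ^ Z ^ Z ** X
W ^ Z ^ Z ** X
num ^ Z ^ Z ** X
num ^ W ^ Z ** X
num ^ num ^ Z ** X
num ^ num ^ W ** X
num ^ num ^ var ** X
num ^ num ^ var ** Y
num ^ num ^ var ** Z
num ^ num ^ var ** W
num ^ num ^ var ** num

[X [Y [Y [Y [Z [W num]]] ^ [Z [W num]]] ^ [Z [W var]]] ** [X [Y [Z [W num]]]]]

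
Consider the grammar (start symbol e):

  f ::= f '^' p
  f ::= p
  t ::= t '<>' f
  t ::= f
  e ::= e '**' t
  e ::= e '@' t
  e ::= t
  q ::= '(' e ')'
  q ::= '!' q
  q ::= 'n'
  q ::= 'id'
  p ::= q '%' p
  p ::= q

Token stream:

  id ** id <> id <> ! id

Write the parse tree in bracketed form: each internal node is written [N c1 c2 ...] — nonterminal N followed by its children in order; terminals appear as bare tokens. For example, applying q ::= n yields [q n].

e
e ** t
t ** t
f ** t
p ** t
q ** t
id ** t
id ** t <> f
id ** t <> f <> f
id ** f <> f <> f
id ** p <> f <> f
id ** q <> f <> f
id ** id <> f <> f
id ** id <> p <> f
id ** id <> q <> f
id ** id <> id <> f
id ** id <> id <> p
id ** id <> id <> q
id ** id <> id <> ! q
id ** id <> id <> ! id

[e [e [t [f [p [q id]]]]] ** [t [t [t [f [p [q id]]]] <> [f [p [q id]]]] <> [f [p [q ! [q id]]]]]]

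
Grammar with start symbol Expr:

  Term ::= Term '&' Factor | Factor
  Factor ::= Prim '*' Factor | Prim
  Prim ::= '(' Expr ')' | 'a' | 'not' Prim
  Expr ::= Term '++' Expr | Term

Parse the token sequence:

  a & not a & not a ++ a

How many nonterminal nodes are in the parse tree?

16

[Expr [Term [Term [Term [Factor [Prim a]]] & [Factor [Prim not [Prim a]]]] & [Factor [Prim not [Prim a]]]] ++ [Expr [Term [Factor [Prim a]]]]]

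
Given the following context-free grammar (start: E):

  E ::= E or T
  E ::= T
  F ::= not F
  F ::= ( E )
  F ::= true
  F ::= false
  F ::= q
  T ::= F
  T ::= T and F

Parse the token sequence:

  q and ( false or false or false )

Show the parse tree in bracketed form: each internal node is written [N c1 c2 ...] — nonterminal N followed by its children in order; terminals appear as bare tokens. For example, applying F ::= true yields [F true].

E
T
T and F
F and F
q and F
q and ( E )
q and ( E or T )
q and ( E or T or T )
q and ( T or T or T )
q and ( F or T or T )
q and ( false or T or T )
q and ( false or F or T )
q and ( false or false or T )
q and ( false or false or F )
q and ( false or false or false )

[E [T [T [F q]] and [F ( [E [E [E [T [F false]]] or [T [F false]]] or [T [F false]]] )]]]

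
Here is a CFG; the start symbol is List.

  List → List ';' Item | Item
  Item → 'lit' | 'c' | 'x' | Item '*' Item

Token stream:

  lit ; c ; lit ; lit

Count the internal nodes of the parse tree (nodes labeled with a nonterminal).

8

[List [List [List [List [Item lit]] ; [Item c]] ; [Item lit]] ; [Item lit]]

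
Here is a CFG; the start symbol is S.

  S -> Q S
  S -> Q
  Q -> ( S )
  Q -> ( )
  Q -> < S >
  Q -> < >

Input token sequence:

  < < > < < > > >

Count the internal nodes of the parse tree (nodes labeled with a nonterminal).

8

[S [Q < [S [Q < >] [S [Q < [S [Q < >]] >]]] >]]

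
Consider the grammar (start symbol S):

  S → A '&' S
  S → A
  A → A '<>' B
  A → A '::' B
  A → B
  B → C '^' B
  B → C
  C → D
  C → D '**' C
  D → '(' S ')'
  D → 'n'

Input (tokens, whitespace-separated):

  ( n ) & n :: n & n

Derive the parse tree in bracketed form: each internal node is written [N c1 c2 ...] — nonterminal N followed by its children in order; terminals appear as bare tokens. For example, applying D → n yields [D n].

[S [A [B [C [D ( [S [A [B [C [D n]]]]] )]]]] & [S [A [A [B [C [D n]]]] :: [B [C [D n]]]] & [S [A [B [C [D n]]]]]]]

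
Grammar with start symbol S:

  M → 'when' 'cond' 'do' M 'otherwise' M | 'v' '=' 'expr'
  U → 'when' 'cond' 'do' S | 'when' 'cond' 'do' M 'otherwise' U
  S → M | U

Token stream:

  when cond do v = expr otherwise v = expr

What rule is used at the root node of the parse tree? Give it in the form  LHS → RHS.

S → M

[S [M when cond do [M v = expr] otherwise [M v = expr]]]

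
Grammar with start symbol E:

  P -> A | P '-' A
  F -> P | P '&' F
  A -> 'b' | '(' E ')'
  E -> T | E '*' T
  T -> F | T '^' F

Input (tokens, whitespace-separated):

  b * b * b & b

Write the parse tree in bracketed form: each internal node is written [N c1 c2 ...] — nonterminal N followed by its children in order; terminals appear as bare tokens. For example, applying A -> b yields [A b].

E
E * T
E * T * T
T * T * T
F * T * T
P * T * T
A * T * T
b * T * T
b * F * T
b * P * T
b * A * T
b * b * T
b * b * F
b * b * P & F
b * b * A & F
b * b * b & F
b * b * b & P
b * b * b & A
b * b * b & b

[E [E [E [T [F [P [A b]]]]] * [T [F [P [A b]]]]] * [T [F [P [A b]] & [F [P [A b]]]]]]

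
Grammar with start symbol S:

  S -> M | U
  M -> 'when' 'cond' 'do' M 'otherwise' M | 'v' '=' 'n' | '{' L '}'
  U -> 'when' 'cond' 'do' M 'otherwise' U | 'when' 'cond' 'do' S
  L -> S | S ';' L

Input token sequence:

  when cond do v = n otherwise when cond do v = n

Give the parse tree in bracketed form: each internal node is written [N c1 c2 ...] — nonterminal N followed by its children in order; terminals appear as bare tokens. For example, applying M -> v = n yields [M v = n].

S
U
when cond do M otherwise U
when cond do v = n otherwise U
when cond do v = n otherwise when cond do S
when cond do v = n otherwise when cond do M
when cond do v = n otherwise when cond do v = n

[S [U when cond do [M v = n] otherwise [U when cond do [S [M v = n]]]]]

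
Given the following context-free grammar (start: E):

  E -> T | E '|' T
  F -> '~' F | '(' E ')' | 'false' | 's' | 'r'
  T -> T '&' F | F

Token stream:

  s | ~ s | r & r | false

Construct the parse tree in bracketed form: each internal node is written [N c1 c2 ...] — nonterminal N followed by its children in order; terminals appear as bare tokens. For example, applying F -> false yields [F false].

[E [E [E [E [T [F s]]] | [T [F ~ [F s]]]] | [T [T [F r]] & [F r]]] | [T [F false]]]

E
E | T
E | T | T
E | T | T | T
T | T | T | T
F | T | T | T
s | T | T | T
s | F | T | T
s | ~ F | T | T
s | ~ s | T | T
s | ~ s | T & F | T
s | ~ s | F & F | T
s | ~ s | r & F | T
s | ~ s | r & r | T
s | ~ s | r & r | F
s | ~ s | r & r | false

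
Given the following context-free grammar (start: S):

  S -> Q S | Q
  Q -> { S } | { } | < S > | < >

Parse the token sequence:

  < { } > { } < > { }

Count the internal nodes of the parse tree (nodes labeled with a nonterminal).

10

[S [Q < [S [Q { }]] >] [S [Q { }] [S [Q < >] [S [Q { }]]]]]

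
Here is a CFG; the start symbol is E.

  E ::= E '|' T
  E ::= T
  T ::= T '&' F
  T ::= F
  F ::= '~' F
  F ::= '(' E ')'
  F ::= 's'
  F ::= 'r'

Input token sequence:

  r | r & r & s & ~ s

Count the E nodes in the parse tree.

2

[E [E [T [F r]]] | [T [T [T [T [F r]] & [F r]] & [F s]] & [F ~ [F s]]]]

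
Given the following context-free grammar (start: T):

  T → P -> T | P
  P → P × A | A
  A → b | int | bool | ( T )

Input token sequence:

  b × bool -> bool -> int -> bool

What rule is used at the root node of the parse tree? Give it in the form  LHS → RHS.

T → P -> T

[T [P [P [A b]] × [A bool]] -> [T [P [A bool]] -> [T [P [A int]] -> [T [P [A bool]]]]]]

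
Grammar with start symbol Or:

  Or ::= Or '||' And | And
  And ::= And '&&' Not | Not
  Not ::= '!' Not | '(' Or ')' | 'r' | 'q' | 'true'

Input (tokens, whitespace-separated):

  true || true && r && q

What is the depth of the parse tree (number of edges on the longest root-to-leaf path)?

[Or [Or [And [Not true]]] || [And [And [And [Not true]] && [Not r]] && [Not q]]]

5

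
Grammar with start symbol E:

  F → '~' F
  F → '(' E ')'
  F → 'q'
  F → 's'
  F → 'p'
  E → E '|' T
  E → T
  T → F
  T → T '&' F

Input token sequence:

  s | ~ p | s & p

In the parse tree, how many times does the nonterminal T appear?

4

[E [E [E [T [F s]]] | [T [F ~ [F p]]]] | [T [T [F s]] & [F p]]]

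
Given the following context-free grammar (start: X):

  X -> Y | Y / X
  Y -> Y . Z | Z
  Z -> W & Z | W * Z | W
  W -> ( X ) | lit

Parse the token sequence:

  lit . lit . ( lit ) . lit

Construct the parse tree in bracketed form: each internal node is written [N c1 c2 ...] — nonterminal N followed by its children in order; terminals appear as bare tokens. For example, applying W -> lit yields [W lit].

X
Y
Y . Z
Y . Z . Z
Y . Z . Z . Z
Z . Z . Z . Z
W . Z . Z . Z
lit . Z . Z . Z
lit . W . Z . Z
lit . lit . Z . Z
lit . lit . W . Z
lit . lit . ( X ) . Z
lit . lit . ( Y ) . Z
lit . lit . ( Z ) . Z
lit . lit . ( W ) . Z
lit . lit . ( lit ) . Z
lit . lit . ( lit ) . W
lit . lit . ( lit ) . lit

[X [Y [Y [Y [Y [Z [W lit]]] . [Z [W lit]]] . [Z [W ( [X [Y [Z [W lit]]]] )]]] . [Z [W lit]]]]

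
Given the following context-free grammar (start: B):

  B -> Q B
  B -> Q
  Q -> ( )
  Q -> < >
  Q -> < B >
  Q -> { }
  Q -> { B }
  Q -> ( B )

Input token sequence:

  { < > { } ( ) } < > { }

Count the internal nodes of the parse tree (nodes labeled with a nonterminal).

[B [Q { [B [Q < >] [B [Q { }] [B [Q ( )]]]] }] [B [Q < >] [B [Q { }]]]]

12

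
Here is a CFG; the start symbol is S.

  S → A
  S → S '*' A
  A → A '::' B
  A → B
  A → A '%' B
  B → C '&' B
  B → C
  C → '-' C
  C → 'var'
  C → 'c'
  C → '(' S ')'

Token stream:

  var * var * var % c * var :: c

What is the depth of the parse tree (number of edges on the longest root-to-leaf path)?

[S [S [S [S [A [B [C var]]]] * [A [B [C var]]]] * [A [A [B [C var]]] % [B [C c]]]] * [A [A [B [C var]]] :: [B [C c]]]]

7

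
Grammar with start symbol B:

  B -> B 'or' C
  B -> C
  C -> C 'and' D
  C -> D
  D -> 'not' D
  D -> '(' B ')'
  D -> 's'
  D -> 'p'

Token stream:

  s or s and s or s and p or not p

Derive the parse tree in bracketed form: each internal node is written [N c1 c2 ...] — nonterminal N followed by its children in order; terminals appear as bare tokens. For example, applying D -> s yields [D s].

[B [B [B [B [C [D s]]] or [C [C [D s]] and [D s]]] or [C [C [D s]] and [D p]]] or [C [D not [D p]]]]

B
B or C
B or C or C
B or C or C or C
C or C or C or C
D or C or C or C
s or C or C or C
s or C and D or C or C
s or D and D or C or C
s or s and D or C or C
s or s and s or C or C
s or s and s or C and D or C
s or s and s or D and D or C
s or s and s or s and D or C
s or s and s or s and p or C
s or s and s or s and p or D
s or s and s or s and p or not D
s or s and s or s and p or not p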